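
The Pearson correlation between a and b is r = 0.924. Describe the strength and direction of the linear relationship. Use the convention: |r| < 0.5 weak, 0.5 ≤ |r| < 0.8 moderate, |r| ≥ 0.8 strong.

strong positive

r = 0.924 > 0 so the relationship is positive.
|r| = 0.924, which falls in the strong range.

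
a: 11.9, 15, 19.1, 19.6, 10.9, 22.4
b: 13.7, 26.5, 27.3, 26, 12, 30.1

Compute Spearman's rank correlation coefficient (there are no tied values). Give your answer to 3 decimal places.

0.829

Rank a: 2, 3, 4, 5, 1, 6
Rank b: 2, 4, 5, 3, 1, 6
d = rank(a) − rank(b): 0, -1, -1, 2, 0, 0; Σd² = 6
ρ = 1 − 6Σd² / [n(n²−1)] = 1 − 6×6 / (6×35) = 1 − 36/210 ≈ 0.829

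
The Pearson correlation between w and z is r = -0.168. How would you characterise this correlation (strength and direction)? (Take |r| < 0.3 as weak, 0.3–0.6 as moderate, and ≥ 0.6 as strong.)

weak negative

r = -0.168 < 0 so the relationship is negative.
|r| = 0.168, which falls in the weak range.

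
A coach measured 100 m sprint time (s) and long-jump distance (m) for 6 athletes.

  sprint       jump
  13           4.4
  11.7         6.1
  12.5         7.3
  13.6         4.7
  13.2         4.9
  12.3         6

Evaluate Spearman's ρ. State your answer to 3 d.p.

Rank sprint: 4, 1, 3, 6, 5, 2
Rank jump: 1, 5, 6, 2, 3, 4
d = rank(sprint) − rank(jump): 3, -4, -3, 4, 2, -2; Σd² = 58
ρ = 1 − 6Σd² / [n(n²−1)] = 1 − 6×58 / (6×35) = 1 − 348/210 ≈ -0.657

-0.657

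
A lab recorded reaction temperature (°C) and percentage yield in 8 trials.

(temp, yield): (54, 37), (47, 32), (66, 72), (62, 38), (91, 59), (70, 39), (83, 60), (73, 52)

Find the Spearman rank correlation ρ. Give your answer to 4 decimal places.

Rank temp: 2, 1, 4, 3, 8, 5, 7, 6
Rank yield: 2, 1, 8, 3, 6, 4, 7, 5
d = rank(temp) − rank(yield): 0, 0, -4, 0, 2, 1, 0, 1; Σd² = 22
ρ = 1 − 6Σd² / [n(n²−1)] = 1 − 6×22 / (8×63) = 1 − 132/504 ≈ 0.7381

0.7381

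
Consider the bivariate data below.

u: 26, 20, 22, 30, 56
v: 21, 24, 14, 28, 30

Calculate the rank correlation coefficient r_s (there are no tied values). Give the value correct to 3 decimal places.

Rank u: 3, 1, 2, 4, 5
Rank v: 2, 3, 1, 4, 5
d = rank(u) − rank(v): 1, -2, 1, 0, 0; Σd² = 6
ρ = 1 − 6Σd² / [n(n²−1)] = 1 − 6×6 / (5×24) = 1 − 36/120 ≈ 0.700

0.700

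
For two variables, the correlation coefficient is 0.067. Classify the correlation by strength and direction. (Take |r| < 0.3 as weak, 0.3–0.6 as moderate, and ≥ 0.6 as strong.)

weak positive

r = 0.067 > 0 so the relationship is positive.
|r| = 0.067, which falls in the weak range.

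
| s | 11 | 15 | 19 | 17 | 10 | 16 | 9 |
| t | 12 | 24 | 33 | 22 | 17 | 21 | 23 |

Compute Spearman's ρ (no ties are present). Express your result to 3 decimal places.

Rank s: 3, 4, 7, 6, 2, 5, 1
Rank t: 1, 6, 7, 4, 2, 3, 5
d = rank(s) − rank(t): 2, -2, 0, 2, 0, 2, -4; Σd² = 32
ρ = 1 − 6Σd² / [n(n²−1)] = 1 − 6×32 / (7×48) = 1 − 192/336 ≈ 0.429

0.429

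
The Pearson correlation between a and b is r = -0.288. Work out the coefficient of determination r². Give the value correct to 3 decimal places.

r² = (-0.288)² = 0.083

0.083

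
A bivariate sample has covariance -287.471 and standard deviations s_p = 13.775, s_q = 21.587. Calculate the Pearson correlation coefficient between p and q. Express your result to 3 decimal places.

r = Cov(p,q) / (s_p · s_q) = -287.471 / (13.775 × 21.587)
  = -287.471 / 297.3609 ≈ -0.967

-0.967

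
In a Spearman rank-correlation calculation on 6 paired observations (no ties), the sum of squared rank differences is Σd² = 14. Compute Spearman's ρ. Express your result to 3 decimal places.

ρ = 1 − 6Σd² / [n(n²−1)] = 1 − 6×14 / (6×35)
  = 1 − 84/210 = 1 − 0.4000 ≈ 0.600

0.600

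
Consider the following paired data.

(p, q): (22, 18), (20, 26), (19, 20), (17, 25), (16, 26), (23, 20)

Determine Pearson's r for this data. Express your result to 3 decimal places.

n = 6, Σp = 117, Σq = 135, Σp² = 2319, Σq² = 3101, Σpq = 2597
nΣpq − ΣpΣq = 15582 − 15795 = -213
nΣp² − (Σp)² = 13914 − 13689 = 225; nΣq² − (Σq)² = 18606 − 18225 = 381
r = -213 / √(225 × 381) = -213 / 292.7883 ≈ -0.727

-0.727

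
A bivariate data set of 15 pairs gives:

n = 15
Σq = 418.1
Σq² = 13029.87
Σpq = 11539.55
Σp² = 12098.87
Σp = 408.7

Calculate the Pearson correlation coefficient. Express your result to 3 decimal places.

r = (nΣpq − ΣpΣq) / √[(nΣp² − (Σp)²)(nΣq² − (Σq)²)]
Numerator: 15×11539.55 − 408.7×418.1 = 2215.78
Denominator: √[(181483.05 − 167035.69)(195448.05 − 174807.61)] = √[14447.36 × 20640.44] = 17268.4645
r = 2215.78 / 17268.4645 ≈ 0.128

0.128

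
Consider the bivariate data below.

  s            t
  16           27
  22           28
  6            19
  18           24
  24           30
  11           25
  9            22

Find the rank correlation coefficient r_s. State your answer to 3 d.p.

Rank s: 4, 6, 1, 5, 7, 3, 2
Rank t: 5, 6, 1, 3, 7, 4, 2
d = rank(s) − rank(t): -1, 0, 0, 2, 0, -1, 0; Σd² = 6
ρ = 1 − 6Σd² / [n(n²−1)] = 1 − 6×6 / (7×48) = 1 − 36/336 ≈ 0.893

0.893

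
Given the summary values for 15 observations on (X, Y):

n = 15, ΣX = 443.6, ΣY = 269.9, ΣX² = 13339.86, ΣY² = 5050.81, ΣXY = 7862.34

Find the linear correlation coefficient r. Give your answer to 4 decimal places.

r = (nΣXY − ΣXΣY) / √[(nΣX² − (ΣX)²)(nΣY² − (ΣY)²)]
Numerator: 15×7862.34 − 443.6×269.9 = -1792.54
Denominator: √[(200097.9 − 196780.96)(75762.15 − 72846.01)] = √[3316.94 × 2916.14] = 3110.0903
r = -1792.54 / 3110.0903 ≈ -0.5764

-0.5764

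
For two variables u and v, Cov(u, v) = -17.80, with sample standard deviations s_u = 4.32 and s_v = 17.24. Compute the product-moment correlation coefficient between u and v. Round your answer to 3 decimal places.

-0.239

r = Cov(u,v) / (s_u · s_v) = -17.80 / (4.32 × 17.24)
  = -17.80 / 74.4768 ≈ -0.239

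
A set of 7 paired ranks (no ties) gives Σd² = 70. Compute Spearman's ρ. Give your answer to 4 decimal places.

ρ = 1 − 6Σd² / [n(n²−1)] = 1 − 6×70 / (7×48)
  = 1 − 420/336 = 1 − 1.25000 ≈ -0.2500

-0.2500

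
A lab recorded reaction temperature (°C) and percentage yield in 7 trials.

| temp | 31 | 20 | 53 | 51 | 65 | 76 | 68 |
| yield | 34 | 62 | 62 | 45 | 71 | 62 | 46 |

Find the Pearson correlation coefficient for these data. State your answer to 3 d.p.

n = 7, Σx = 364, Σy = 382, Σx² = 21396, Σy² = 21870, Σxy = 20330
nΣxy − ΣxΣy = 142310 − 139048 = 3262
nΣx² − (Σx)² = 149772 − 132496 = 17276; nΣy² − (Σy)² = 153090 − 145924 = 7166
r = 3262 / √(17276 × 7166) = 3262 / 11126.5366 ≈ 0.293

0.293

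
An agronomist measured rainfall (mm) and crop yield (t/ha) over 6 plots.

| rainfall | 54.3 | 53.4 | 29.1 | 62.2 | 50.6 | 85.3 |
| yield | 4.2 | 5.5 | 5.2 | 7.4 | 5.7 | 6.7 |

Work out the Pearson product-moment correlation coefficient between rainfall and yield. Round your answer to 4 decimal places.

0.5483

n = 6, Σx = 334.9, Σy = 34.7, Σx² = 20352.15, Σy² = 207.07, Σxy = 1993.29
nΣxy − ΣxΣy = 11959.74 − 11621.03 = 338.71
nΣx² − (Σx)² = 122112.9 − 112158.01 = 9954.89; nΣy² − (Σy)² = 1242.42 − 1204.09 = 38.33
r = 338.71 / √(9954.89 × 38.33) = 338.71 / 617.7143 ≈ 0.5483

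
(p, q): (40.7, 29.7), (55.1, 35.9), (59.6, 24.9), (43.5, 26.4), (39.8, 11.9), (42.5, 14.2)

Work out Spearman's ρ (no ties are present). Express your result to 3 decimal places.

0.429

Rank p: 2, 5, 6, 4, 1, 3
Rank q: 5, 6, 3, 4, 1, 2
d = rank(p) − rank(q): -3, -1, 3, 0, 0, 1; Σd² = 20
ρ = 1 − 6Σd² / [n(n²−1)] = 1 − 6×20 / (6×35) = 1 − 120/210 ≈ 0.429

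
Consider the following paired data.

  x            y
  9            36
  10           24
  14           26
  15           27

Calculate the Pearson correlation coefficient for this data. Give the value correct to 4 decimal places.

n = 4, Σx = 48, Σy = 113, Σx² = 602, Σy² = 3277, Σxy = 1333
nΣxy − ΣxΣy = 5332 − 5424 = -92
nΣx² − (Σx)² = 2408 − 2304 = 104; nΣy² − (Σy)² = 13108 − 12769 = 339
r = -92 / √(104 × 339) = -92 / 187.7658 ≈ -0.4900

-0.4900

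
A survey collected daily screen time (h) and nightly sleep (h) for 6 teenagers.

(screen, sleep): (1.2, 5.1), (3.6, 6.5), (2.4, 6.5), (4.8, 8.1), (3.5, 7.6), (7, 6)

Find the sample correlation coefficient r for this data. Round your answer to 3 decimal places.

0.309

n = 6, Σx = 22.5, Σy = 39.8, Σx² = 104.45, Σy² = 269.88, Σxy = 152.6
nΣxy − ΣxΣy = 915.6 − 895.5 = 20.1
nΣx² − (Σx)² = 626.7 − 506.25 = 120.45; nΣy² − (Σy)² = 1619.28 − 1584.04 = 35.24
r = 20.1 / √(120.45 × 35.24) = 20.1 / 65.1510 ≈ 0.309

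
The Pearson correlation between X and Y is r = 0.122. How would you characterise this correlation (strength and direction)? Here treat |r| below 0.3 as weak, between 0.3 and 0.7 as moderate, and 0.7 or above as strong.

weak positive

r = 0.122 > 0 so the relationship is positive.
|r| = 0.122, which falls in the weak range.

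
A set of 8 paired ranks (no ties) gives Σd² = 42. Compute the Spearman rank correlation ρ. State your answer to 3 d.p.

ρ = 1 − 6Σd² / [n(n²−1)] = 1 − 6×42 / (8×63)
  = 1 − 252/504 = 1 − 0.5000 ≈ 0.500

0.500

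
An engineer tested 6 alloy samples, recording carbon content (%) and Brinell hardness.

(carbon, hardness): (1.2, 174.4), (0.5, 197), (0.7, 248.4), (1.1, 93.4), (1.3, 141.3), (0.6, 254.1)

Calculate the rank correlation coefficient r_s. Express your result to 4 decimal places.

-0.6571

Rank carbon: 5, 1, 3, 4, 6, 2
Rank hardness: 3, 4, 5, 1, 2, 6
d = rank(carbon) − rank(hardness): 2, -3, -2, 3, 4, -4; Σd² = 58
ρ = 1 − 6Σd² / [n(n²−1)] = 1 − 6×58 / (6×35) = 1 − 348/210 ≈ -0.6571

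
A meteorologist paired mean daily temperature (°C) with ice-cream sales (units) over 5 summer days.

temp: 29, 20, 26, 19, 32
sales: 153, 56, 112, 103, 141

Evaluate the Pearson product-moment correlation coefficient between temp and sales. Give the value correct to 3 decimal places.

0.821

n = 5, Σx = 126, Σy = 565, Σx² = 3302, Σy² = 69579, Σxy = 14938
nΣxy − ΣxΣy = 74690 − 71190 = 3500
nΣx² − (Σx)² = 16510 − 15876 = 634; nΣy² − (Σy)² = 347895 − 319225 = 28670
r = 3500 / √(634 × 28670) = 3500 / 4263.4235 ≈ 0.821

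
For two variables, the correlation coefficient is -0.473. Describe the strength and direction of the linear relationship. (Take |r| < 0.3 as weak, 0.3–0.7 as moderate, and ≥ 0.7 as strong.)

r = -0.473 < 0 so the relationship is negative.
|r| = 0.473, which falls in the moderate range.

moderate negative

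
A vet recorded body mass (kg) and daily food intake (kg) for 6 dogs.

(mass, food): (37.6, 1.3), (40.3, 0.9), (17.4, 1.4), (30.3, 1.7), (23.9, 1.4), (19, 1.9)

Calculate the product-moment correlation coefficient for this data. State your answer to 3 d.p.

n = 6, Σx = 168.5, Σy = 8.6, Σx² = 5190.91, Σy² = 12.92, Σxy = 230.58
nΣxy − ΣxΣy = 1383.48 − 1449.1 = -65.62
nΣx² − (Σx)² = 31145.46 − 28392.25 = 2753.21; nΣy² − (Σy)² = 77.52 − 73.96 = 3.56
r = -65.62 / √(2753.21 × 3.56) = -65.62 / 99.0022 ≈ -0.663

-0.663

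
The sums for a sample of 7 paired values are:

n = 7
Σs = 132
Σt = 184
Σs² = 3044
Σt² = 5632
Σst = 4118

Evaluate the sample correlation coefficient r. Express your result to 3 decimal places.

0.976

r = (nΣst − ΣsΣt) / √[(nΣs² − (Σs)²)(nΣt² − (Σt)²)]
Numerator: 7×4118 − 132×184 = 4538
Denominator: √[(21308 − 17424)(39424 − 33856)] = √[3884 × 5568] = 4650.3884
r = 4538 / 4650.3884 ≈ 0.976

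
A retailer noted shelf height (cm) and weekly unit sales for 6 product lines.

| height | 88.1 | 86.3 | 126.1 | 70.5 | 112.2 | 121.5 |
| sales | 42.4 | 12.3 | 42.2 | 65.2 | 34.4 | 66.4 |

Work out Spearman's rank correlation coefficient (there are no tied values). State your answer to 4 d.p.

0.0857

Rank height: 3, 2, 6, 1, 4, 5
Rank sales: 4, 1, 3, 5, 2, 6
d = rank(height) − rank(sales): -1, 1, 3, -4, 2, -1; Σd² = 32
ρ = 1 − 6Σd² / [n(n²−1)] = 1 − 6×32 / (6×35) = 1 − 192/210 ≈ 0.0857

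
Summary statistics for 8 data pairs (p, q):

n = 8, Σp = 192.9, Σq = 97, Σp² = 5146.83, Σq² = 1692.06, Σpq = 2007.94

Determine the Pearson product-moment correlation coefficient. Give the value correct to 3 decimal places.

-0.655

r = (nΣpq − ΣpΣq) / √[(nΣp² − (Σp)²)(nΣq² − (Σq)²)]
Numerator: 8×2007.94 − 192.9×97 = -2647.78
Denominator: √[(41174.64 − 37210.41)(13536.48 − 9409)] = √[3964.23 × 4127.48] = 4045.0315
r = -2647.78 / 4045.0315 ≈ -0.655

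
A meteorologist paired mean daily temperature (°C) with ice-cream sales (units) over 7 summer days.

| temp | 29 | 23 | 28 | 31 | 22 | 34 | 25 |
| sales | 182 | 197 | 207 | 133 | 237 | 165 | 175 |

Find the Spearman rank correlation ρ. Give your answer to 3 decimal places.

Rank temp: 5, 2, 4, 6, 1, 7, 3
Rank sales: 4, 5, 6, 1, 7, 2, 3
d = rank(temp) − rank(sales): 1, -3, -2, 5, -6, 5, 0; Σd² = 100
ρ = 1 − 6Σd² / [n(n²−1)] = 1 − 6×100 / (7×48) = 1 − 600/336 ≈ -0.786

-0.786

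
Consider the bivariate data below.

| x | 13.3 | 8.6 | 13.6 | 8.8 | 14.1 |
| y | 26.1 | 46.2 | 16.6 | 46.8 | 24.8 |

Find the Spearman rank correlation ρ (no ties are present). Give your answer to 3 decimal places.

-0.800

Rank x: 3, 1, 4, 2, 5
Rank y: 3, 4, 1, 5, 2
d = rank(x) − rank(y): 0, -3, 3, -3, 3; Σd² = 36
ρ = 1 − 6Σd² / [n(n²−1)] = 1 − 6×36 / (5×24) = 1 − 216/120 ≈ -0.800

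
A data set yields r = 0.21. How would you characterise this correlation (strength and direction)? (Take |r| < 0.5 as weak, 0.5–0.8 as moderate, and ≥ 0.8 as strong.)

weak positive

r = 0.21 > 0 so the relationship is positive.
|r| = 0.21, which falls in the weak range.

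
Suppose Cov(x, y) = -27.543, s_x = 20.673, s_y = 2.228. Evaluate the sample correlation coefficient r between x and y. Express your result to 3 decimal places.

-0.598

r = Cov(x,y) / (s_x · s_y) = -27.543 / (20.673 × 2.228)
  = -27.543 / 46.0594 ≈ -0.598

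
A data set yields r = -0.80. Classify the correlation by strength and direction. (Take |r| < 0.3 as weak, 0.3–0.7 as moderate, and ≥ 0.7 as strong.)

r = -0.80 < 0 so the relationship is negative.
|r| = 0.80, which falls in the strong range.

strong negative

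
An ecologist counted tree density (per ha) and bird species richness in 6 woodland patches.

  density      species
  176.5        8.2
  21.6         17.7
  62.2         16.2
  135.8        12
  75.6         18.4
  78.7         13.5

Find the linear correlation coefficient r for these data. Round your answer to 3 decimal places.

-0.902

n = 6, Σx = 550.4, Σy = 86, Σx² = 65838.34, Σy² = 1307.78, Σxy = 6920.35
nΣxy − ΣxΣy = 41522.1 − 47334.4 = -5812.3
nΣx² − (Σx)² = 395030.04 − 302940.16 = 92089.88; nΣy² − (Σy)² = 7846.68 − 7396 = 450.68
r = -5812.3 / √(92089.88 × 450.68) = -5812.3 / 6442.2874 ≈ -0.902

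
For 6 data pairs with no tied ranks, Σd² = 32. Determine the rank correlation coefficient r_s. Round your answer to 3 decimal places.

0.086

ρ = 1 − 6Σd² / [n(n²−1)] = 1 − 6×32 / (6×35)
  = 1 − 192/210 = 1 − 0.9143 ≈ 0.086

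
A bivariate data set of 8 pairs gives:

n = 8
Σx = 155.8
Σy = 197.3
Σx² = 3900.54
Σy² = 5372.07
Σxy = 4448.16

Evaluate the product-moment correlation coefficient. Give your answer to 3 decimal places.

r = (nΣxy − ΣxΣy) / √[(nΣx² − (Σx)²)(nΣy² − (Σy)²)]
Numerator: 8×4448.16 − 155.8×197.3 = 4845.94
Denominator: √[(31204.32 − 24273.64)(42976.56 − 38927.29)] = √[6930.68 × 4049.27] = 5297.5650
r = 4845.94 / 5297.5650 ≈ 0.915

0.915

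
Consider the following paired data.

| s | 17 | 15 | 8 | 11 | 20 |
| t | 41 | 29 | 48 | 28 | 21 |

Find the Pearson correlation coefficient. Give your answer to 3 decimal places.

n = 5, Σs = 71, Σt = 167, Σs² = 1099, Σt² = 6051, Σst = 2244
nΣst − ΣsΣt = 11220 − 11857 = -637
nΣs² − (Σs)² = 5495 − 5041 = 454; nΣt² − (Σt)² = 30255 − 27889 = 2366
r = -637 / √(454 × 2366) = -637 / 1036.4188 ≈ -0.615

-0.615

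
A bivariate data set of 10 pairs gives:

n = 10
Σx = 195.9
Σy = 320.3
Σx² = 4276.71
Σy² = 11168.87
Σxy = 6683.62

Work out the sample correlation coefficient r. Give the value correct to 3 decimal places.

0.647

r = (nΣxy − ΣxΣy) / √[(nΣx² − (Σx)²)(nΣy² − (Σy)²)]
Numerator: 10×6683.62 − 195.9×320.3 = 4089.43
Denominator: √[(42767.1 − 38376.81)(111688.7 − 102592.09)] = √[4390.29 × 9096.61] = 6319.5535
r = 4089.43 / 6319.5535 ≈ 0.647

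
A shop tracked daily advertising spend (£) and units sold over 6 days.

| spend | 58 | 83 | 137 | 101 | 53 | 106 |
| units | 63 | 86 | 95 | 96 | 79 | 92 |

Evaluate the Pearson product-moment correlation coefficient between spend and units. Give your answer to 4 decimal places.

0.8136

n = 6, Σx = 538, Σy = 511, Σx² = 53268, Σy² = 44311, Σxy = 47442
nΣxy − ΣxΣy = 284652 − 274918 = 9734
nΣx² − (Σx)² = 319608 − 289444 = 30164; nΣy² − (Σy)² = 265866 − 261121 = 4745
r = 9734 / √(30164 × 4745) = 9734 / 11963.6190 ≈ 0.8136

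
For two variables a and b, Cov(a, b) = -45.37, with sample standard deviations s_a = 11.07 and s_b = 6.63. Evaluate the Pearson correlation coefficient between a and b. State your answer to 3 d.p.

-0.618

r = Cov(a,b) / (s_a · s_b) = -45.37 / (11.07 × 6.63)
  = -45.37 / 73.3941 ≈ -0.618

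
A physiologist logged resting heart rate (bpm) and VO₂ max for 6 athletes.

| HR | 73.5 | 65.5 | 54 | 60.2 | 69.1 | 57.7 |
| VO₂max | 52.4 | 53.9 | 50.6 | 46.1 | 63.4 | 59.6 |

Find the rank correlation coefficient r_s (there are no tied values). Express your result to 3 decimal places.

Rank HR: 6, 4, 1, 3, 5, 2
Rank VO₂max: 3, 4, 2, 1, 6, 5
d = rank(HR) − rank(VO₂max): 3, 0, -1, 2, -1, -3; Σd² = 24
ρ = 1 − 6Σd² / [n(n²−1)] = 1 − 6×24 / (6×35) = 1 − 144/210 ≈ 0.314

0.314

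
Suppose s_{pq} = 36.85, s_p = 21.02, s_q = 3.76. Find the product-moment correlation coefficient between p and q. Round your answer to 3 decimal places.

r = Cov(p,q) / (s_p · s_q) = 36.85 / (21.02 × 3.76)
  = 36.85 / 79.0352 ≈ 0.466

0.466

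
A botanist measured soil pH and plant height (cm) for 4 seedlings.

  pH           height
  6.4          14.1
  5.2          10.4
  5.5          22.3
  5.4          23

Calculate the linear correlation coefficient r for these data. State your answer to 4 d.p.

n = 4, Σx = 22.5, Σy = 69.8, Σx² = 127.41, Σy² = 1333.26, Σxy = 391.17
nΣxy − ΣxΣy = 1564.68 − 1570.5 = -5.82
nΣx² − (Σx)² = 509.64 − 506.25 = 3.39; nΣy² − (Σy)² = 5333.04 − 4872.04 = 461
r = -5.82 / √(3.39 × 461) = -5.82 / 39.5321 ≈ -0.1472

-0.1472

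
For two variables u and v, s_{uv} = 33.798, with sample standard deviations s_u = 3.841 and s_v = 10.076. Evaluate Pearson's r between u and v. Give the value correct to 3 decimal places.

0.873

r = Cov(u,v) / (s_u · s_v) = 33.798 / (3.841 × 10.076)
  = 33.798 / 38.7019 ≈ 0.873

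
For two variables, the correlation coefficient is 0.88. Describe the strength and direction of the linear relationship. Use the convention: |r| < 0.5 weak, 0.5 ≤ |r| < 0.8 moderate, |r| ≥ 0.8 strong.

r = 0.88 > 0 so the relationship is positive.
|r| = 0.88, which falls in the strong range.

strong positive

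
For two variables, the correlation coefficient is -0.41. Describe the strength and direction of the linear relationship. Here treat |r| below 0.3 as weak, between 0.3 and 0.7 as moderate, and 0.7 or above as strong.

moderate negative

r = -0.41 < 0 so the relationship is negative.
|r| = 0.41, which falls in the moderate range.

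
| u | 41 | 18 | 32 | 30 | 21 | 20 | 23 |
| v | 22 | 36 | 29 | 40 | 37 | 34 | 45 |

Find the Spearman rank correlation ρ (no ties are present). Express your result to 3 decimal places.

-0.357

Rank u: 7, 1, 6, 5, 3, 2, 4
Rank v: 1, 4, 2, 6, 5, 3, 7
d = rank(u) − rank(v): 6, -3, 4, -1, -2, -1, -3; Σd² = 76
ρ = 1 − 6Σd² / [n(n²−1)] = 1 − 6×76 / (7×48) = 1 − 456/336 ≈ -0.357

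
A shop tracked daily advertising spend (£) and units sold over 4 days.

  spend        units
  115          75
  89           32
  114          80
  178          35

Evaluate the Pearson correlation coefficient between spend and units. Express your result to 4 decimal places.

-0.2427

n = 4, Σx = 496, Σy = 222, Σx² = 65826, Σy² = 14274, Σxy = 26823
nΣxy − ΣxΣy = 107292 − 110112 = -2820
nΣx² − (Σx)² = 263304 − 246016 = 17288; nΣy² − (Σy)² = 57096 − 49284 = 7812
r = -2820 / √(17288 × 7812) = -2820 / 11621.2674 ≈ -0.2427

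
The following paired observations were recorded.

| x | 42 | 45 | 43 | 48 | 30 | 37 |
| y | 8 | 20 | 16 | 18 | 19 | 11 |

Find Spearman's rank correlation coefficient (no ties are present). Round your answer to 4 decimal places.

0.2571

Rank x: 3, 5, 4, 6, 1, 2
Rank y: 1, 6, 3, 4, 5, 2
d = rank(x) − rank(y): 2, -1, 1, 2, -4, 0; Σd² = 26
ρ = 1 − 6Σd² / [n(n²−1)] = 1 − 6×26 / (6×35) = 1 − 156/210 ≈ 0.2571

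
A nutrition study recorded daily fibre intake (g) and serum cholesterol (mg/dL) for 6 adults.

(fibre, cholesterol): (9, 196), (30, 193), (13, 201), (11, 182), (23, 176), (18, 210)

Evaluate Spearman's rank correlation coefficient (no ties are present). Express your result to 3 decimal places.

-0.200

Rank fibre: 1, 6, 3, 2, 5, 4
Rank cholesterol: 4, 3, 5, 2, 1, 6
d = rank(fibre) − rank(cholesterol): -3, 3, -2, 0, 4, -2; Σd² = 42
ρ = 1 − 6Σd² / [n(n²−1)] = 1 − 6×42 / (6×35) = 1 − 252/210 ≈ -0.200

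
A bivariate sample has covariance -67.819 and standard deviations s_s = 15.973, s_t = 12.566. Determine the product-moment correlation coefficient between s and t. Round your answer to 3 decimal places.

-0.338

r = Cov(s,t) / (s_s · s_t) = -67.819 / (15.973 × 12.566)
  = -67.819 / 200.7167 ≈ -0.338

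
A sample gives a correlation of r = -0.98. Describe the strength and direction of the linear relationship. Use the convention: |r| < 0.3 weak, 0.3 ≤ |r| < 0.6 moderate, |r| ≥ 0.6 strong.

strong negative

r = -0.98 < 0 so the relationship is negative.
|r| = 0.98, which falls in the strong range.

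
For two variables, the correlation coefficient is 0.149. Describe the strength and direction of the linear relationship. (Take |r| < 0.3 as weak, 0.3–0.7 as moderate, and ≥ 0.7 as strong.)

r = 0.149 > 0 so the relationship is positive.
|r| = 0.149, which falls in the weak range.

weak positive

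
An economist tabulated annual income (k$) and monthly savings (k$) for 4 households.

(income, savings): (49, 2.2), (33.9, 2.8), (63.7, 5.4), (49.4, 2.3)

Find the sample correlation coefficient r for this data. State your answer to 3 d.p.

n = 4, Σx = 196, Σy = 12.7, Σx² = 10048.26, Σy² = 47.13, Σxy = 660.32
nΣxy − ΣxΣy = 2641.28 − 2489.2 = 152.08
nΣx² − (Σx)² = 40193.04 − 38416 = 1777.04; nΣy² − (Σy)² = 188.52 − 161.29 = 27.23
r = 152.08 / √(1777.04 × 27.23) = 152.08 / 219.9745 ≈ 0.691

0.691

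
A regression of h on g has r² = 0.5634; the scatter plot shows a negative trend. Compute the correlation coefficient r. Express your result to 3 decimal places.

|r| = √0.5634 = 0.751
The association is negative, so r = −0.751.

-0.751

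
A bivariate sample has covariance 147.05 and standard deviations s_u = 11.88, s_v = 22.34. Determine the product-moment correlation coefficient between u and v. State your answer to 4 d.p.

0.5541

r = Cov(u,v) / (s_u · s_v) = 147.05 / (11.88 × 22.34)
  = 147.05 / 265.3992 ≈ 0.5541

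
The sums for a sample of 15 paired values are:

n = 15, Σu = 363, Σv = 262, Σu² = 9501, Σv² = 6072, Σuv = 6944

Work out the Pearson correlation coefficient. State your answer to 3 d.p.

0.583

r = (nΣuv − ΣuΣv) / √[(nΣu² − (Σu)²)(nΣv² − (Σv)²)]
Numerator: 15×6944 − 363×262 = 9054
Denominator: √[(142515 − 131769)(91080 − 68644)] = √[10746 × 22436] = 15527.3068
r = 9054 / 15527.3068 ≈ 0.583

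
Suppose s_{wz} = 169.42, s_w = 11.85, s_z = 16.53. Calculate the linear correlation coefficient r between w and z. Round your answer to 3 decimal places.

r = Cov(w,z) / (s_w · s_z) = 169.42 / (11.85 × 16.53)
  = 169.42 / 195.8805 ≈ 0.865

0.865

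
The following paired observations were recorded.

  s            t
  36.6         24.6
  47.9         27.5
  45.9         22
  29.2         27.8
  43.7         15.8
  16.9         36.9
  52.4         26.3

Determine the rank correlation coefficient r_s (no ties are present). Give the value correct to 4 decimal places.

-0.4286

Rank s: 3, 6, 5, 2, 4, 1, 7
Rank t: 3, 5, 2, 6, 1, 7, 4
d = rank(s) − rank(t): 0, 1, 3, -4, 3, -6, 3; Σd² = 80
ρ = 1 − 6Σd² / [n(n²−1)] = 1 − 6×80 / (7×48) = 1 − 480/336 ≈ -0.4286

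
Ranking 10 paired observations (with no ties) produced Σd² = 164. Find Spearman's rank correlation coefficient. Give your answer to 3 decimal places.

0.006

ρ = 1 − 6Σd² / [n(n²−1)] = 1 − 6×164 / (10×99)
  = 1 − 984/990 = 1 − 0.9939 ≈ 0.006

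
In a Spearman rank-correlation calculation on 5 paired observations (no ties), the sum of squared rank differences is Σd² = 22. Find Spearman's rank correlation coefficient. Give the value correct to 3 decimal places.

ρ = 1 − 6Σd² / [n(n²−1)] = 1 − 6×22 / (5×24)
  = 1 − 132/120 = 1 − 1.1000 ≈ -0.100

-0.100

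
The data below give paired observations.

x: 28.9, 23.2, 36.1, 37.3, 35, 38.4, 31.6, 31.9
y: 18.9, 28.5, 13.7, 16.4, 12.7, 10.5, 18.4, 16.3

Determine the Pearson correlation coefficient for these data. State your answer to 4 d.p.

n = 8, Σx = 262.4, Σy = 135.4, Σx² = 8783.68, Σy² = 2501.9, Σxy = 4262.81
nΣxy − ΣxΣy = 34102.48 − 35528.96 = -1426.48
nΣx² − (Σx)² = 70269.44 − 68853.76 = 1415.68; nΣy² − (Σy)² = 20015.2 − 18333.16 = 1682.04
r = -1426.48 / √(1415.68 × 1682.04) = -1426.48 / 1543.1236 ≈ -0.9244

-0.9244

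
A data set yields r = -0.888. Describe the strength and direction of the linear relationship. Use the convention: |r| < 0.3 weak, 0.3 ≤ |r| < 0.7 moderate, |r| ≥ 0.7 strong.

strong negative

r = -0.888 < 0 so the relationship is negative.
|r| = 0.888, which falls in the strong range.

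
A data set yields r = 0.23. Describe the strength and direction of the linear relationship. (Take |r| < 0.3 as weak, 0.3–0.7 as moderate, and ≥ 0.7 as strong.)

weak positive

r = 0.23 > 0 so the relationship is positive.
|r| = 0.23, which falls in the weak range.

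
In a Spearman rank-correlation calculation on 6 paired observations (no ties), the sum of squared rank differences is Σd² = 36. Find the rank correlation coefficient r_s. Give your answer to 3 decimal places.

-0.029

ρ = 1 − 6Σd² / [n(n²−1)] = 1 − 6×36 / (6×35)
  = 1 − 216/210 = 1 − 1.0286 ≈ -0.029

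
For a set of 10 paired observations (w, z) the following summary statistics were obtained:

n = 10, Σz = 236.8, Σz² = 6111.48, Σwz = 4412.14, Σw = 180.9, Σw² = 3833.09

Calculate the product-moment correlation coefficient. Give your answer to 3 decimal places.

0.242

r = (nΣwz − ΣwΣz) / √[(nΣw² − (Σw)²)(nΣz² − (Σz)²)]
Numerator: 10×4412.14 − 180.9×236.8 = 1284.28
Denominator: √[(38330.9 − 32724.81)(61114.8 − 56074.24)] = √[5606.09 × 5040.56] = 5315.8097
r = 1284.28 / 5315.8097 ≈ 0.242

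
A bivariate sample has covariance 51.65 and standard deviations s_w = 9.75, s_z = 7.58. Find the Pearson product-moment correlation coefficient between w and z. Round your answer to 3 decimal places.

r = Cov(w,z) / (s_w · s_z) = 51.65 / (9.75 × 7.58)
  = 51.65 / 73.9050 ≈ 0.699

0.699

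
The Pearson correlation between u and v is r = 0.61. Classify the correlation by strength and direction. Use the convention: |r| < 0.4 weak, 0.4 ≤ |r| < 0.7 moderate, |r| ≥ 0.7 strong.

r = 0.61 > 0 so the relationship is positive.
|r| = 0.61, which falls in the moderate range.

moderate positive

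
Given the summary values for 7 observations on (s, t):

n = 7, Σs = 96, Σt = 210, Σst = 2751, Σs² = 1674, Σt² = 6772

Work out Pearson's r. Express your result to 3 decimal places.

r = (nΣst − ΣsΣt) / √[(nΣs² − (Σs)²)(nΣt² − (Σt)²)]
Numerator: 7×2751 − 96×210 = -903
Denominator: √[(11718 − 9216)(47404 − 44100)] = √[2502 × 3304] = 2875.1710
r = -903 / 2875.1710 ≈ -0.314

-0.314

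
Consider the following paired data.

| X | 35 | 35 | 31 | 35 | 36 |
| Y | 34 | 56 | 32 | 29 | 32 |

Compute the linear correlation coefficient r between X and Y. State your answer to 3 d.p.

n = 5, ΣX = 172, ΣY = 183, ΣX² = 5932, ΣY² = 7181, ΣXY = 6309
nΣXY − ΣXΣY = 31545 − 31476 = 69
nΣX² − (ΣX)² = 29660 − 29584 = 76; nΣY² − (ΣY)² = 35905 − 33489 = 2416
r = 69 / √(76 × 2416) = 69 / 428.5044 ≈ 0.161

0.161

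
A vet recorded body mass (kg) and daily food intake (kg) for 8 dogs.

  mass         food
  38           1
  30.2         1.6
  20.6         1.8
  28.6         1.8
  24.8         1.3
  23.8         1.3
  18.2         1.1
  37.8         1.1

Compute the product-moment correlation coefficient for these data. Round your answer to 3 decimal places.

-0.339

n = 8, Σx = 222, Σy = 11, Σx² = 6539.92, Σy² = 15.84, Σxy = 299.66
nΣxy − ΣxΣy = 2397.28 − 2442 = -44.72
nΣx² − (Σx)² = 52319.36 − 49284 = 3035.36; nΣy² − (Σy)² = 126.72 − 121 = 5.72
r = -44.72 / √(3035.36 × 5.72) = -44.72 / 131.7659 ≈ -0.339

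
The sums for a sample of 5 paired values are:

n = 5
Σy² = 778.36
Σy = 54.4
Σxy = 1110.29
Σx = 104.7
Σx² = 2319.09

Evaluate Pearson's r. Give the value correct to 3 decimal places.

r = (nΣxy − ΣxΣy) / √[(nΣx² − (Σx)²)(nΣy² − (Σy)²)]
Numerator: 5×1110.29 − 104.7×54.4 = -144.23
Denominator: √[(11595.45 − 10962.09)(3891.8 − 2959.36)] = √[633.36 × 932.44] = 768.4857
r = -144.23 / 768.4857 ≈ -0.188

-0.188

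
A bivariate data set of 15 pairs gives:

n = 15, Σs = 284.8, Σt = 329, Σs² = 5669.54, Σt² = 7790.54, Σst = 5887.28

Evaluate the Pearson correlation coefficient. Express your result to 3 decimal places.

r = (nΣst − ΣsΣt) / √[(nΣs² − (Σs)²)(nΣt² − (Σt)²)]
Numerator: 15×5887.28 − 284.8×329 = -5390
Denominator: √[(85043.1 − 81111.04)(116858.1 − 108241)] = √[3932.06 × 8617.1] = 5820.9066
r = -5390 / 5820.9066 ≈ -0.926

-0.926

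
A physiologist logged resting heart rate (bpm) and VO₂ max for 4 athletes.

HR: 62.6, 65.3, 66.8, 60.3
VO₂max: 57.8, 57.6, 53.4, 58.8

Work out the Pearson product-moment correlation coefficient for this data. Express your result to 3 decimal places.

n = 4, Σx = 255, Σy = 227.6, Σx² = 16281.18, Σy² = 12967.6, Σxy = 14492.32
nΣxy − ΣxΣy = 57969.28 − 58038 = -68.72
nΣx² − (Σx)² = 65124.72 − 65025 = 99.72; nΣy² − (Σy)² = 51870.4 − 51801.76 = 68.64
r = -68.72 / √(99.72 × 68.64) = -68.72 / 82.7332 ≈ -0.831

-0.831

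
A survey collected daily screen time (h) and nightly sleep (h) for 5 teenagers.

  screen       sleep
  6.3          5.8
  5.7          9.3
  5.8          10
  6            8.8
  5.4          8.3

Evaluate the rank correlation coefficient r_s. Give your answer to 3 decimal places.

-0.300

Rank screen: 5, 2, 3, 4, 1
Rank sleep: 1, 4, 5, 3, 2
d = rank(screen) − rank(sleep): 4, -2, -2, 1, -1; Σd² = 26
ρ = 1 − 6Σd² / [n(n²−1)] = 1 − 6×26 / (5×24) = 1 − 156/120 ≈ -0.300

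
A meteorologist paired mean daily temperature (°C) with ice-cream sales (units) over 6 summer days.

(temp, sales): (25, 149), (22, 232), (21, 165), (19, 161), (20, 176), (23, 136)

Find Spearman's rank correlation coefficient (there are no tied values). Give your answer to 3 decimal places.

-0.429

Rank temp: 6, 4, 3, 1, 2, 5
Rank sales: 2, 6, 4, 3, 5, 1
d = rank(temp) − rank(sales): 4, -2, -1, -2, -3, 4; Σd² = 50
ρ = 1 − 6Σd² / [n(n²−1)] = 1 − 6×50 / (6×35) = 1 − 300/210 ≈ -0.429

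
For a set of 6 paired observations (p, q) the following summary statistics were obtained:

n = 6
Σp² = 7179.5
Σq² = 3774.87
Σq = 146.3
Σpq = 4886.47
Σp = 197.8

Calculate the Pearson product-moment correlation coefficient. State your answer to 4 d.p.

0.1716

r = (nΣpq − ΣpΣq) / √[(nΣp² − (Σp)²)(nΣq² − (Σq)²)]
Numerator: 6×4886.47 − 197.8×146.3 = 380.68
Denominator: √[(43077 − 39124.84)(22649.22 − 21403.69)] = √[3952.16 × 1245.53] = 2218.6784
r = 380.68 / 2218.6784 ≈ 0.1716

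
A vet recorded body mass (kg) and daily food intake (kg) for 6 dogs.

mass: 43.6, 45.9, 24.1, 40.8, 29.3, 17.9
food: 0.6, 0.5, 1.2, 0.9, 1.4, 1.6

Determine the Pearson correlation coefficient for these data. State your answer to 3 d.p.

-0.945

n = 6, Σx = 201.6, Σy = 6.2, Σx² = 7432.12, Σy² = 7.38, Σxy = 184.41
nΣxy − ΣxΣy = 1106.46 − 1249.92 = -143.46
nΣx² − (Σx)² = 44592.72 − 40642.56 = 3950.16; nΣy² − (Σy)² = 44.28 − 38.44 = 5.84
r = -143.46 / √(3950.16 × 5.84) = -143.46 / 151.8846 ≈ -0.945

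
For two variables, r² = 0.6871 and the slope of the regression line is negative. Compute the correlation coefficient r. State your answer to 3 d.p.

-0.829

|r| = √0.6871 = 0.829
The association is negative, so r = −0.829.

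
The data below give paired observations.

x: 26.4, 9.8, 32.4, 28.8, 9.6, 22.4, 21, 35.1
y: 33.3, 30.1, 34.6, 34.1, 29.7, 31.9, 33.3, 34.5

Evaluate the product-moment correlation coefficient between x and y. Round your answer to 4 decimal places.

0.9612

n = 8, Σx = 185.5, Σy = 261.5, Σx² = 4939.13, Σy² = 8573.71, Σxy = 6187.15
nΣxy − ΣxΣy = 49497.2 − 48508.25 = 988.95
nΣx² − (Σx)² = 39513.04 − 34410.25 = 5102.79; nΣy² − (Σy)² = 68589.68 − 68382.25 = 207.43
r = 988.95 / √(5102.79 × 207.43) = 988.95 / 1028.8206 ≈ 0.9612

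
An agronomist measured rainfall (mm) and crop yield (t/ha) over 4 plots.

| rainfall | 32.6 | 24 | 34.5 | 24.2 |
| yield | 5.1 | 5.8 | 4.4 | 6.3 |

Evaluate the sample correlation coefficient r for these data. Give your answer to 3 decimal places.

n = 4, Σx = 115.3, Σy = 21.6, Σx² = 3414.65, Σy² = 118.7, Σxy = 609.72
nΣxy − ΣxΣy = 2438.88 − 2490.48 = -51.6
nΣx² − (Σx)² = 13658.6 − 13294.09 = 364.51; nΣy² − (Σy)² = 474.8 − 466.56 = 8.24
r = -51.6 / √(364.51 × 8.24) = -51.6 / 54.8048 ≈ -0.942

-0.942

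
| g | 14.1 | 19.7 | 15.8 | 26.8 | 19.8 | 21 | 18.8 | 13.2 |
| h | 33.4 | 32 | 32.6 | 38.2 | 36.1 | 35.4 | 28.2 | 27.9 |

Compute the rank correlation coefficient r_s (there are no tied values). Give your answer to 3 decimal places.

Rank g: 2, 5, 3, 8, 6, 7, 4, 1
Rank h: 5, 3, 4, 8, 7, 6, 2, 1
d = rank(g) − rank(h): -3, 2, -1, 0, -1, 1, 2, 0; Σd² = 20
ρ = 1 − 6Σd² / [n(n²−1)] = 1 − 6×20 / (8×63) = 1 − 120/504 ≈ 0.762

0.762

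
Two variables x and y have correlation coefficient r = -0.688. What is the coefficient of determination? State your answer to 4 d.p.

r² = (-0.688)² = 0.4733

0.4733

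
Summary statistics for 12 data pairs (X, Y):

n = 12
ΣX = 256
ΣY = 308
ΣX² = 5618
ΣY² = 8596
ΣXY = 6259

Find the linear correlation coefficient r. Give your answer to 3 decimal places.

-0.947

r = (nΣXY − ΣXΣY) / √[(nΣX² − (ΣX)²)(nΣY² − (ΣY)²)]
Numerator: 12×6259 − 256×308 = -3740
Denominator: √[(67416 − 65536)(103152 − 94864)] = √[1880 × 8288] = 3947.3333
r = -3740 / 3947.3333 ≈ -0.947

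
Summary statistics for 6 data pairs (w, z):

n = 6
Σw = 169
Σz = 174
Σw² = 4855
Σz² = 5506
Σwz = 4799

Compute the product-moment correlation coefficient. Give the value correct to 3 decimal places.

-0.488

r = (nΣwz − ΣwΣz) / √[(nΣw² − (Σw)²)(nΣz² − (Σz)²)]
Numerator: 6×4799 − 169×174 = -612
Denominator: √[(29130 − 28561)(33036 − 30276)] = √[569 × 2760] = 1253.1720
r = -612 / 1253.1720 ≈ -0.488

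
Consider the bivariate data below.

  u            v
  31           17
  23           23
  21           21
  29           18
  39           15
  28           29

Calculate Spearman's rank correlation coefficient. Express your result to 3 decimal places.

-0.771

Rank u: 5, 2, 1, 4, 6, 3
Rank v: 2, 5, 4, 3, 1, 6
d = rank(u) − rank(v): 3, -3, -3, 1, 5, -3; Σd² = 62
ρ = 1 − 6Σd² / [n(n²−1)] = 1 − 6×62 / (6×35) = 1 − 372/210 ≈ -0.771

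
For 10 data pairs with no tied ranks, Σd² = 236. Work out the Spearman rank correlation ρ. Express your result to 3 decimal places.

-0.430

ρ = 1 − 6Σd² / [n(n²−1)] = 1 − 6×236 / (10×99)
  = 1 − 1416/990 = 1 − 1.4303 ≈ -0.430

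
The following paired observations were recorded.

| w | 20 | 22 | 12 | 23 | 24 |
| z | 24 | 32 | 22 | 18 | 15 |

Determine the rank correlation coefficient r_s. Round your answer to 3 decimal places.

Rank w: 2, 3, 1, 4, 5
Rank z: 4, 5, 3, 2, 1
d = rank(w) − rank(z): -2, -2, -2, 2, 4; Σd² = 32
ρ = 1 − 6Σd² / [n(n²−1)] = 1 − 6×32 / (5×24) = 1 − 192/120 ≈ -0.600

-0.600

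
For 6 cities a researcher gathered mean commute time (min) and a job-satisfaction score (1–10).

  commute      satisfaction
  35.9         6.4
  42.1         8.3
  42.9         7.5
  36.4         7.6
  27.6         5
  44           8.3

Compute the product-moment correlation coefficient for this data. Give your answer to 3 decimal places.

0.924

n = 6, Σx = 228.9, Σy = 43.1, Σx² = 8924.35, Σy² = 317.75, Σxy = 1680.78
nΣxy − ΣxΣy = 10084.68 − 9865.59 = 219.09
nΣx² − (Σx)² = 53546.1 − 52395.21 = 1150.89; nΣy² − (Σy)² = 1906.5 − 1857.61 = 48.89
r = 219.09 / √(1150.89 × 48.89) = 219.09 / 237.2067 ≈ 0.924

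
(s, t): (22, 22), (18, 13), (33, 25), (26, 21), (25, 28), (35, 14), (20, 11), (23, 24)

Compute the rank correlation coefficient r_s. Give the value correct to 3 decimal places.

0.429

Rank s: 3, 1, 7, 6, 5, 8, 2, 4
Rank t: 5, 2, 7, 4, 8, 3, 1, 6
d = rank(s) − rank(t): -2, -1, 0, 2, -3, 5, 1, -2; Σd² = 48
ρ = 1 − 6Σd² / [n(n²−1)] = 1 − 6×48 / (8×63) = 1 − 288/504 ≈ 0.429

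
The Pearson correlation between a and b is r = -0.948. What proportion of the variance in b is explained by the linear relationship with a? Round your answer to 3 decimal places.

0.899

r² = (-0.948)² = 0.899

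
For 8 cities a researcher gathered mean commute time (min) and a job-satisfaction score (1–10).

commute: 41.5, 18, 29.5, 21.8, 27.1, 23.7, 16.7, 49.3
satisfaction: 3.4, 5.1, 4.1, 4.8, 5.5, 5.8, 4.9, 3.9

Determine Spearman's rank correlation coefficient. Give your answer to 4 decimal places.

Rank commute: 7, 2, 6, 3, 5, 4, 1, 8
Rank satisfaction: 1, 6, 3, 4, 7, 8, 5, 2
d = rank(commute) − rank(satisfaction): 6, -4, 3, -1, -2, -4, -4, 6; Σd² = 134
ρ = 1 − 6Σd² / [n(n²−1)] = 1 − 6×134 / (8×63) = 1 − 804/504 ≈ -0.5952

-0.5952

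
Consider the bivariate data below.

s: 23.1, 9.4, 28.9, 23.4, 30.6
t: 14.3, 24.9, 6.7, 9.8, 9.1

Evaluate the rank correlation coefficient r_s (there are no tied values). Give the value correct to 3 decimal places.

-0.900

Rank s: 2, 1, 4, 3, 5
Rank t: 4, 5, 1, 3, 2
d = rank(s) − rank(t): -2, -4, 3, 0, 3; Σd² = 38
ρ = 1 − 6Σd² / [n(n²−1)] = 1 − 6×38 / (5×24) = 1 − 228/120 ≈ -0.900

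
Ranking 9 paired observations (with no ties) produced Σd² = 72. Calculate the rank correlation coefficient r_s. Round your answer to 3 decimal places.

0.400

ρ = 1 − 6Σd² / [n(n²−1)] = 1 − 6×72 / (9×80)
  = 1 − 432/720 = 1 − 0.6000 ≈ 0.400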